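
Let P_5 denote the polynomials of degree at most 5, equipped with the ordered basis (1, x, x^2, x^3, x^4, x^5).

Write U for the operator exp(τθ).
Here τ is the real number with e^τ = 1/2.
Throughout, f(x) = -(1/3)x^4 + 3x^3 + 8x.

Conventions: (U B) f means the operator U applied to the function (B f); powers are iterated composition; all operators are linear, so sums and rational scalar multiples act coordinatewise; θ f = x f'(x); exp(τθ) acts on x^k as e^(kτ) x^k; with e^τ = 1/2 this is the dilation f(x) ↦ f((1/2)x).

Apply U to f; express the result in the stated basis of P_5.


exp(τθ) x^k = e^(kτ) x^k; with e^τ = 1/2 this sends x^k to (1/2)^k x^k
x ↦ 1/2 x
x^3 ↦ 1/8 x^3
x^4 ↦ 1/16 x^4
applying this coordinatewise to f: exp(τθ) f = -(1/48)x^4 + (3/8)x^3 + 4x

the result is g(x) = -(1/48)x^4 + (3/8)x^3 + 4x


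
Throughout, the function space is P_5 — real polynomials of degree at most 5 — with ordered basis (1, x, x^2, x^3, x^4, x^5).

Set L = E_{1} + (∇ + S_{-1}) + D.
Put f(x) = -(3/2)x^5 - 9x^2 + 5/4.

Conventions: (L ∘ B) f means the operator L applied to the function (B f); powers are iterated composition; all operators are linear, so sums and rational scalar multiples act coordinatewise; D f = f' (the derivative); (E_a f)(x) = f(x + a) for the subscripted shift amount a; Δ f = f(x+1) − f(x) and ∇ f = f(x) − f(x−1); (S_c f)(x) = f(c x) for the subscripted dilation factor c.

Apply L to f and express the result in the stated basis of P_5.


the image equals g(x) = -(45/2)x^4 - 48x^2 - 54x - 1/2

E_{1} f = -(3/2)x^5 - (15/2)x^4 - 15x^3 - 24x^2 - (51/2)x - 37/4
∇ f = -(15/2)x^4 + 15x^3 - 15x^2 - (21/2)x + 15/2
S_{-1} f = (3/2)x^5 - 9x^2 + 5/4
(∇ + S_{-1}) f = (3/2)x^5 - (15/2)x^4 + 15x^3 - 24x^2 - (21/2)x + 35/4
D f = -(15/2)x^4 - 18x
(E_{1} + (∇ + S_{-1}) + D) f = -(45/2)x^4 - 48x^2 - 54x - 1/2


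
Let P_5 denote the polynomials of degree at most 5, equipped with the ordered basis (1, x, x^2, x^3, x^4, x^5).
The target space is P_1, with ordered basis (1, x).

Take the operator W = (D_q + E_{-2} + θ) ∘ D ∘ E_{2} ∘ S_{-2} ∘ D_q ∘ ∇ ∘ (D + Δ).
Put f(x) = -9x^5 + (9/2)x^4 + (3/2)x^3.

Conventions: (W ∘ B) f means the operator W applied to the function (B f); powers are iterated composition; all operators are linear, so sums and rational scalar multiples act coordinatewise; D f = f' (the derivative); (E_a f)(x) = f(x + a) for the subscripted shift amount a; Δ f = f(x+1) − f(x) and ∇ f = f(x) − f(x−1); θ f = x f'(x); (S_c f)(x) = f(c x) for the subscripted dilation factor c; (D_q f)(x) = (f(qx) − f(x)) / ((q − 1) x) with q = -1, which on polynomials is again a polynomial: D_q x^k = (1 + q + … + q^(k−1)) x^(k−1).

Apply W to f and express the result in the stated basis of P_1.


g(x) = -5760x - 2880

D f = -45x^4 + 18x^3 + (9/2)x^2
Δ f = -45x^4 - 72x^3 - (117/2)x^2 - (45/2)x - 3
(D + Δ) f = -90x^4 - 54x^3 - 54x^2 - (45/2)x - 3
∇ (D + Δ) f = -360x^3 + 378x^2 - 306x + 135/2
D_q ∇ (D + Δ) f = -360x^2 - 306
S_{-2} D_q ∇ (D + Δ) f = -1440x^2 - 306
E_{2} (S_{-2} ∘ D_q ∘ ∇) (D + Δ) f = -1440x^2 - 5760x - 6066
D E_{2} (S_{-2} ∘ D_q ∘ ∇) (D + Δ) f = -2880x - 5760
D_q (D ∘ E_{2} ∘ S_{-2} ∘ D_q ∘ ∇) (D + Δ) f = -2880
E_{-2} (D ∘ E_{2} ∘ S_{-2} ∘ D_q ∘ ∇) (D + Δ) f = -2880x
θ (D ∘ E_{2} ∘ S_{-2} ∘ D_q ∘ ∇) (D + Δ) f = -2880x
(D_q + E_{-2} + θ) (D ∘ E_{2} ∘ S_{-2} ∘ D_q ∘ ∇) (D + Δ) f = -5760x - 2880


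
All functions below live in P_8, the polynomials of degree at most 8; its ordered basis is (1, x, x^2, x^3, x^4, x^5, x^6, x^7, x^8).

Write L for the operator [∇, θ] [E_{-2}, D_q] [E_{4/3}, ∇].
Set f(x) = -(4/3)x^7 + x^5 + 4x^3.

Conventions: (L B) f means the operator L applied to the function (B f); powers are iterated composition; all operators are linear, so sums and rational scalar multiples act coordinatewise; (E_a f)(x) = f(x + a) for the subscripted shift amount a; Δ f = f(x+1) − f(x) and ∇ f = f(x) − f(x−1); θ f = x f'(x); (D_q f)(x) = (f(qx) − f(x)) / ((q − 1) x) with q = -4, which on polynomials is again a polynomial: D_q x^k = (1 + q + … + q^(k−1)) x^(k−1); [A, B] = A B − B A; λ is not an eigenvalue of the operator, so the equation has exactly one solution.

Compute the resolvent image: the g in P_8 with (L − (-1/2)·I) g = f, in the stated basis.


the image equals g(x) = -(8/3)x^7 + 2x^5 + 8x^3

write g with unknown coordinates in the stated basis and equate coefficients in (L − (-1/2)·I) g = f
solving from the highest basis element down gives g = -(8/3)x^7 + 2x^5 + 8x^3
check: L g = 0
so L g − (-1/2)·g = -(4/3)x^7 + x^5 + 4x^3 = f ✓


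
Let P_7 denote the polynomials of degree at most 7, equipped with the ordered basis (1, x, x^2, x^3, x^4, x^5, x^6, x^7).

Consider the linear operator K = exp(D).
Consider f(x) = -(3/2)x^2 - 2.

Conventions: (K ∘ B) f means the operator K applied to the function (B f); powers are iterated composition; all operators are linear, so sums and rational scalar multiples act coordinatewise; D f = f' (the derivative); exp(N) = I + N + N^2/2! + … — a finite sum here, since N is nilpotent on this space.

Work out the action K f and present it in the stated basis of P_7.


g(x) = -(3/2)x^2 - 3x - 7/2

order-1 term: -3x
order-2 term: -3/2
the series for exp(D) f terminates at order 2
exp(D) f = -(3/2)x^2 - 3x - 7/2


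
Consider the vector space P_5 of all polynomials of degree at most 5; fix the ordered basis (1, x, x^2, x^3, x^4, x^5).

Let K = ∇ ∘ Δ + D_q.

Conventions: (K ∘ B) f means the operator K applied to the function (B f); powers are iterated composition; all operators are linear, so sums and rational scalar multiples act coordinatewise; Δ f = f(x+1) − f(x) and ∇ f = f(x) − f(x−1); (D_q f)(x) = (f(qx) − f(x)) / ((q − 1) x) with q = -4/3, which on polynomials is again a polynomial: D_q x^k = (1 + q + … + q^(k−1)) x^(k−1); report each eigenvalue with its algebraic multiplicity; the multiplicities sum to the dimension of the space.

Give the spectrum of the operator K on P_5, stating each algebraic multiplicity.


image of 1: 0
image of x: 1
image of x^2: -(1/3)x + 2
image of x^3: (13/9)x^2 + 6x
image of x^4: -(25/27)x^3 + 12x^2 + 2
image of x^5: (181/81)x^4 + 20x^3 + 10x
the matrix is upper triangular; its diagonal is (0, 0, 0, 0, 0, 0)
for a triangular matrix the eigenvalues are the diagonal entries, with algebraic multiplicity their repetition count

λ = 0 (multiplicity 6)


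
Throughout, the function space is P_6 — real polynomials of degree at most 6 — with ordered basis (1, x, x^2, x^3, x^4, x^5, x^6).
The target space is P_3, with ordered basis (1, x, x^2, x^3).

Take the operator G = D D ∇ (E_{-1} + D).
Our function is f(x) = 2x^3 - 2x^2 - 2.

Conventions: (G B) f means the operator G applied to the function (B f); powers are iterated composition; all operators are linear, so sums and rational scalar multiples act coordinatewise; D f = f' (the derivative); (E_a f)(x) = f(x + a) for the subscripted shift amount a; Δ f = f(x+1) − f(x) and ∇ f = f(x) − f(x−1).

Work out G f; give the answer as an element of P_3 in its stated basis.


E_{-1} f = 2x^3 - 8x^2 + 10x - 6
D f = 6x^2 - 4x
(E_{-1} + D) f = 2x^3 - 2x^2 + 6x - 6
∇ (E_{-1} + D) f = 6x^2 - 10x + 10
D ∇ (E_{-1} + D) f = 12x - 10
D D ∇ (E_{-1} + D) f = 12

the result is g(x) = 12


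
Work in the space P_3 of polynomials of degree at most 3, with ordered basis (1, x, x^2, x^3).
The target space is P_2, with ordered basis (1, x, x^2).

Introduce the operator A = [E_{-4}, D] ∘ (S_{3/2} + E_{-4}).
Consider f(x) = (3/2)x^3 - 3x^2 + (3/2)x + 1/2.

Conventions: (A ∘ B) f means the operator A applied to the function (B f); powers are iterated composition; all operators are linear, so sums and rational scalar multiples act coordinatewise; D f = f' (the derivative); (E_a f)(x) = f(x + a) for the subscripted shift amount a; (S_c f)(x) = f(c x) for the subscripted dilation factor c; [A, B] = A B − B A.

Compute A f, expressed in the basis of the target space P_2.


the image equals g(x) = 0

S_{3/2} f = (81/16)x^3 - (27/4)x^2 + (9/4)x + 1/2
E_{-4} f = (3/2)x^3 - 21x^2 + (195/2)x - 299/2
(S_{3/2} + E_{-4}) f = (105/16)x^3 - (111/4)x^2 + (399/4)x - 149
D (S_{3/2} + E_{-4}) f = (315/16)x^2 - (111/2)x + 399/4
E_{-4} D (S_{3/2} + E_{-4}) f = (315/16)x^2 - 213x + 2547/4
E_{-4} (S_{3/2} + E_{-4}) f = (105/16)x^3 - (213/2)x^2 + (2547/4)x - 1412
D E_{-4} (S_{3/2} + E_{-4}) f = (315/16)x^2 - 213x + 2547/4
[E_{-4}, D] (S_{3/2} + E_{-4}) f = 0


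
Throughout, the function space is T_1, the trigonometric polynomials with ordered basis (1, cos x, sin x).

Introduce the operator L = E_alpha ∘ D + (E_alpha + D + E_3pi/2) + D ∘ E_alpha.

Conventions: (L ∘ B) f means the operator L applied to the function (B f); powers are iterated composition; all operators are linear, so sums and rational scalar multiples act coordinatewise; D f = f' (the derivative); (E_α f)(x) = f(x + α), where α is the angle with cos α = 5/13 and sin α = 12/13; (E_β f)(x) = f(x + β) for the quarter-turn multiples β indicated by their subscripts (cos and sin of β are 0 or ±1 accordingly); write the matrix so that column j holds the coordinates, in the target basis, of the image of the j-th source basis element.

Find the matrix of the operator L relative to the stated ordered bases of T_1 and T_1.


the matrix is [[2, 0, 0]; [0, -19/13, 22/13]; [0, -22/13, -19/13]] (rows listed top to bottom)

image of 1: 2
image of cos x: -(19/13)cos x - (22/13)sin x
image of sin x: (22/13)cos x - (19/13)sin x
each image's coordinates form column j of the matrix


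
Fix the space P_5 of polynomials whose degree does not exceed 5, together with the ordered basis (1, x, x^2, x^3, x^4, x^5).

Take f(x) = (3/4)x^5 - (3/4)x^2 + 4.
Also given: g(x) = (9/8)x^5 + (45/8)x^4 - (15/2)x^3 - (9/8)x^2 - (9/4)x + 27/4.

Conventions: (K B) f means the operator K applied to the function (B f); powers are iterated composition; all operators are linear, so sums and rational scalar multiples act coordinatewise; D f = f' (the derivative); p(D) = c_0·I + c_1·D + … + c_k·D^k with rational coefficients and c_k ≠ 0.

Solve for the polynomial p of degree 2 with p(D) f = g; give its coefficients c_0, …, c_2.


p(D) = (3/2)·I + (3/2)·D − (1/2)·D^2, i.e. c_0 = 3/2, c_1 = 3/2, c_2 = -1/2

D^0 f = (3/4)x^5 - (3/4)x^2 + 4
D^1 f = (15/4)x^4 - (3/2)x
D^2 f = 15x^3 - 3/2
matching coefficients of g against c_0 f + c_1 Df + … from the top degree down determines the c_i
solution: c_0 = 3/2, c_1 = 3/2, c_2 = -1/2


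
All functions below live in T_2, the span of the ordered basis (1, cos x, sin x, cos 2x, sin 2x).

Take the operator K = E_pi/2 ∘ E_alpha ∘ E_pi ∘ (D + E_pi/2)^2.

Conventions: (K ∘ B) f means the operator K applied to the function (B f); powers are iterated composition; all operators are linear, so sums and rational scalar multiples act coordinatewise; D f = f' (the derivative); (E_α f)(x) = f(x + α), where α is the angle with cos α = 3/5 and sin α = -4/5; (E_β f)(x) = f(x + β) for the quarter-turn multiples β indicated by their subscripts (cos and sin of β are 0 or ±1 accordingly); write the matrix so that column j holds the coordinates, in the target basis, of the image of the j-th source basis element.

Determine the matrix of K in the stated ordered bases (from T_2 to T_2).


the matrix is [[1, 0, 0, 0, 0]; [0, 16/5, 12/5, 0, 0]; [0, -12/5, 16/5, 0, 0]; [0, 0, 0, 3, -4]; [0, 0, 0, 4, 3]] (rows listed top to bottom)

image of 1: 1
image of cos x: (16/5)cos x - (12/5)sin x
image of sin x: (12/5)cos x + (16/5)sin x
image of cos 2x: 3cos 2x + 4sin 2x
image of sin 2x: -4cos 2x + 3sin 2x
each image's coordinates form column j of the matrix


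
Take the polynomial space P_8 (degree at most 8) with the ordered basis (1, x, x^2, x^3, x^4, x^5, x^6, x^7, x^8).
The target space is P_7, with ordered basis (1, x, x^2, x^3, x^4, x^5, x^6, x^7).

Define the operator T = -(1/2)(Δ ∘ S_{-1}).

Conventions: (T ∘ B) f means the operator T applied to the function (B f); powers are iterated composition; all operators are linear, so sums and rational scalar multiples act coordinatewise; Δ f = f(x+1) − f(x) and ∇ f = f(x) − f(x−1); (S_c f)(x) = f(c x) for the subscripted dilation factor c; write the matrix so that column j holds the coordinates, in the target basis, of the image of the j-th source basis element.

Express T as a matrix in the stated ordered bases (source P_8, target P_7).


image of 1: 0
image of x: 1/2
image of x^2: -x - 1/2
image of x^3: (3/2)x^2 + (3/2)x + 1/2
image of x^4: -2x^3 - 3x^2 - 2x - 1/2
image of x^5: (5/2)x^4 + 5x^3 + 5x^2 + (5/2)x + 1/2
image of x^6: -3x^5 - (15/2)x^4 - 10x^3 - (15/2)x^2 - 3x - 1/2
image of x^7: (7/2)x^6 + (21/2)x^5 + (35/2)x^4 + (35/2)x^3 + (21/2)x^2 + (7/2)x + 1/2
image of x^8: -4x^7 - 14x^6 - 28x^5 - 35x^4 - 28x^3 - 14x^2 - 4x - 1/2
each image's coordinates form column j of the matrix

the matrix is [[0, 1/2, -1/2, 1/2, -1/2, 1/2, -1/2, 1/2, -1/2]; [0, 0, -1, 3/2, -2, 5/2, -3, 7/2, -4]; [0, 0, 0, 3/2, -3, 5, -15/2, 21/2, -14]; [0, 0, 0, 0, -2, 5, -10, 35/2, -28]; [0, 0, 0, 0, 0, 5/2, -15/2, 35/2, -35]; [0, 0, 0, 0, 0, 0, -3, 21/2, -28]; [0, 0, 0, 0, 0, 0, 0, 7/2, -14]; [0, 0, 0, 0, 0, 0, 0, 0, -4]] (rows listed top to bottom)


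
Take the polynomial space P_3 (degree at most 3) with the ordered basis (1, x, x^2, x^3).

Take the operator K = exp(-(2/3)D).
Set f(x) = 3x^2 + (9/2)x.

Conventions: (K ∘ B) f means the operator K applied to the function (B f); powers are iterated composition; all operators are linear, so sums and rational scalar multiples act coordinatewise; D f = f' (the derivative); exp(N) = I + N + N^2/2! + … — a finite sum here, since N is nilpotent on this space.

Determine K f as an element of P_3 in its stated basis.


the result is g(x) = 3x^2 + (1/2)x - 5/3

order-1 term: -4x - 3
order-2 term: 4/3
the series for exp(-(2/3)D) f terminates at order 2
exp(-(2/3)D) f = 3x^2 + (1/2)x - 5/3


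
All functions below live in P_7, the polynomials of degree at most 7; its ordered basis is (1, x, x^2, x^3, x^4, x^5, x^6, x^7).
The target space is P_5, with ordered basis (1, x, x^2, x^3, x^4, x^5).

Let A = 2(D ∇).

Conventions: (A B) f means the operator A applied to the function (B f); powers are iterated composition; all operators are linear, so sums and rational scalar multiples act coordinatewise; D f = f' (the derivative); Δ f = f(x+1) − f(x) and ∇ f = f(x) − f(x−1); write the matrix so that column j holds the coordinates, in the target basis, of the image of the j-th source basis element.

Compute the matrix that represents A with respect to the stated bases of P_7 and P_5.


image of 1: 0
image of x: 0
image of x^2: 4
image of x^3: 12x - 6
image of x^4: 24x^2 - 24x + 8
image of x^5: 40x^3 - 60x^2 + 40x - 10
image of x^6: 60x^4 - 120x^3 + 120x^2 - 60x + 12
image of x^7: 84x^5 - 210x^4 + 280x^3 - 210x^2 + 84x - 14
each image's coordinates form column j of the matrix

the matrix is [[0, 0, 4, -6, 8, -10, 12, -14]; [0, 0, 0, 12, -24, 40, -60, 84]; [0, 0, 0, 0, 24, -60, 120, -210]; [0, 0, 0, 0, 0, 40, -120, 280]; [0, 0, 0, 0, 0, 0, 60, -210]; [0, 0, 0, 0, 0, 0, 0, 84]] (rows listed top to bottom)


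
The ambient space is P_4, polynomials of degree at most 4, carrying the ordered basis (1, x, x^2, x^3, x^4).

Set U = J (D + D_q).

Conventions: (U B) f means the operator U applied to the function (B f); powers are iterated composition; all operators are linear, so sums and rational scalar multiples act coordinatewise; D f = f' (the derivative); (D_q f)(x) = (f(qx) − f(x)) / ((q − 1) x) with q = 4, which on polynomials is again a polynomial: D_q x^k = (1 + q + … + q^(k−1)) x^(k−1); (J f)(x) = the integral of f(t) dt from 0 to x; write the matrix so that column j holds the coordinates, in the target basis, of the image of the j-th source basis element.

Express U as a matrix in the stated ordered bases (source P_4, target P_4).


the matrix is [[0, 0, 0, 0, 0]; [0, 2, 0, 0, 0]; [0, 0, 7/2, 0, 0]; [0, 0, 0, 8, 0]; [0, 0, 0, 0, 89/4]] (rows listed top to bottom)

image of 1: 0
image of x: 2x
image of x^2: (7/2)x^2
image of x^3: 8x^3
image of x^4: (89/4)x^4
each image's coordinates form column j of the matrix


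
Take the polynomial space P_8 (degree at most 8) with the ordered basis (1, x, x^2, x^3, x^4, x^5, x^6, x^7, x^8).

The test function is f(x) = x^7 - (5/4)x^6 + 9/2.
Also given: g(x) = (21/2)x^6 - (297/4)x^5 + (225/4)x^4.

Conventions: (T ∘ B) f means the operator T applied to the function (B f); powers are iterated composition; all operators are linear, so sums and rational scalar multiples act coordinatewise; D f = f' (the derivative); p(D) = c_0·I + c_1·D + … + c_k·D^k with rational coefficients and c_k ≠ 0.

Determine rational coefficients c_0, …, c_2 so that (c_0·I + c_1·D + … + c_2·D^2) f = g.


D^0 f = x^7 - (5/4)x^6 + 9/2
D^1 f = 7x^6 - (15/2)x^5
D^2 f = 42x^5 - (75/2)x^4
matching coefficients of g against c_0 f + c_1 Df + … from the top degree down determines the c_i
solution: c_0 = 0, c_1 = 3/2, c_2 = -3/2

p(D) = (3/2)·D − (3/2)·D^2, i.e. c_0 = 0, c_1 = 3/2, c_2 = -3/2


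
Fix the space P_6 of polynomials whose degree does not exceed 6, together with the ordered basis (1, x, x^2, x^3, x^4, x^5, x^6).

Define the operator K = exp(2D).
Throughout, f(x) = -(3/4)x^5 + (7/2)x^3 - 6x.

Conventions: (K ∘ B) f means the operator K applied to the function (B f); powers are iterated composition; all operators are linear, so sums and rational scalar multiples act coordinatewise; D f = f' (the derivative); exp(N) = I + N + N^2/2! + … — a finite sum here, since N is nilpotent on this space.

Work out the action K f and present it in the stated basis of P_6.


g(x) = -(3/4)x^5 - (15/2)x^4 - (53/2)x^3 - 39x^2 - 24x - 8

order-1 term: -(15/2)x^4 + 21x^2 - 12
order-2 term: -30x^3 + 42x
order-3 term: -60x^2 + 28
order-4 term: -60x
order-5 term: -24
the series for exp(2D) f terminates at order 5
exp(2D) f = -(3/4)x^5 - (15/2)x^4 - (53/2)x^3 - 39x^2 - 24x - 8


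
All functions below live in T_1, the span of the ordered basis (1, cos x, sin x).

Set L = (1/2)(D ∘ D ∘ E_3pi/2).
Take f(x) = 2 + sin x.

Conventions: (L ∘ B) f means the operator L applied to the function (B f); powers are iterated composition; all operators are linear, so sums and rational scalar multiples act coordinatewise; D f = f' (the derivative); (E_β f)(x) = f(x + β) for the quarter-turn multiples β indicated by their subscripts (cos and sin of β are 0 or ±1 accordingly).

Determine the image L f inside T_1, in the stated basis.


E_3pi/2 f = 2 - cos x
D E_3pi/2 f = sin x
D D E_3pi/2 f = cos x
((1/2)(D ∘ D ∘ E_3pi/2)) f = (1/2)cos x

the result is g(x) = (1/2)cos x


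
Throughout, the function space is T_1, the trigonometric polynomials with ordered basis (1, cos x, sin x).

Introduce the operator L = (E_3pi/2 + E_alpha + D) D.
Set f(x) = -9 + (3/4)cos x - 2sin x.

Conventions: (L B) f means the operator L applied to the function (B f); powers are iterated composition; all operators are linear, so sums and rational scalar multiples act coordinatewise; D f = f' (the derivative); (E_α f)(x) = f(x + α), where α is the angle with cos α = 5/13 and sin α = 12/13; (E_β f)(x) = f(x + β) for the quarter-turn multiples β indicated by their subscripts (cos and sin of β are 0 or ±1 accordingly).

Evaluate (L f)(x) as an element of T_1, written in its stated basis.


g(x) = -(19/13)cos x + (81/52)sin x

D f = -2cos x - (3/4)sin x
E_3pi/2 D f = (3/4)cos x - 2sin x
E_alpha D f = -(19/13)cos x + (81/52)sin x
D D f = -(3/4)cos x + 2sin x
(E_3pi/2 + E_alpha + D) D f = -(19/13)cos x + (81/52)sin x


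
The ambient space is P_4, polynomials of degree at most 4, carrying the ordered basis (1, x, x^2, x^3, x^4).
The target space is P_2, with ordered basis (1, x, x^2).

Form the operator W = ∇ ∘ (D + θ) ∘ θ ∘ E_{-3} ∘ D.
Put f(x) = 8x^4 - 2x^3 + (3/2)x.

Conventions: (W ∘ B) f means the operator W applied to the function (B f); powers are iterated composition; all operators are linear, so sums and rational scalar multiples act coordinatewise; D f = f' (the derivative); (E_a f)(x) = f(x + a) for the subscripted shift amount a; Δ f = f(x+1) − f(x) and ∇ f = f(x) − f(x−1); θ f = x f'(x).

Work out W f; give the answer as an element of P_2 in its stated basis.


g(x) = 864x^2 - 2640x + 900

D f = 32x^3 - 6x^2 + 3/2
E_{-3} D f = 32x^3 - 294x^2 + 900x - 1833/2
θ E_{-3} D f = 96x^3 - 588x^2 + 900x
D (θ ∘ E_{-3}) D f = 288x^2 - 1176x + 900
θ (θ ∘ E_{-3}) D f = 288x^3 - 1176x^2 + 900x
(D + θ) (θ ∘ E_{-3}) D f = 288x^3 - 888x^2 - 276x + 900
∇ ((D + θ) ∘ θ ∘ E_{-3}) D f = 864x^2 - 2640x + 900


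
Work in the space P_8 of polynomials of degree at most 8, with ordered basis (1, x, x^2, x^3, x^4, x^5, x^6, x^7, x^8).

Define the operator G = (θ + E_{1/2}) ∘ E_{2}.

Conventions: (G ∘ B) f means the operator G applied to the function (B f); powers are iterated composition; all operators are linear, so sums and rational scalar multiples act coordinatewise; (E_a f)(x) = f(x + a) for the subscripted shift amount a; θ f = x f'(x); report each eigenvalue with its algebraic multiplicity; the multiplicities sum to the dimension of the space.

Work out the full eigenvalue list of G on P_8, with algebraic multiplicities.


λ = 1 (multiplicity 1), λ = 2 (multiplicity 1), λ = 3 (multiplicity 1), λ = 4 (multiplicity 1), λ = 5 (multiplicity 1), λ = 6 (multiplicity 1), λ = 7 (multiplicity 1), λ = 8 (multiplicity 1), λ = 9 (multiplicity 1)

image of 1: 1
image of x: 2x + 5/2
image of x^2: 3x^2 + 9x + 25/4
image of x^3: 4x^3 + (39/2)x^2 + (123/4)x + 125/8
image of x^4: 5x^4 + 34x^3 + (171/2)x^2 + (189/2)x + 625/16
image of x^5: 6x^5 + (105/2)x^4 + (365/2)x^3 + (1265/4)x^2 + (4405/16)x + 3125/32
image of x^6: 7x^6 + 75x^5 + (1335/4)x^4 + (1585/2)x^3 + (17055/16)x^2 + (12447/16)x + 15625/64
image of x^7: 8x^7 + (203/2)x^6 + (2205/4)x^5 + (13335/8)x^4 + (48755/16)x^3 + (108633/32)x^2 + (138047/64)x + 78125/128
image of x^8: 9x^8 + 132x^7 + 847x^6 + 3115x^5 + (57715/8)x^4 + (43379/4)x^3 + (166719/16)x^2 + (94509/16)x + 390625/256
the matrix is upper triangular; its diagonal is (1, 2, 3, 4, 5, 6, 7, 8, 9)
for a triangular matrix the eigenvalues are the diagonal entries, with algebraic multiplicity their repetition count


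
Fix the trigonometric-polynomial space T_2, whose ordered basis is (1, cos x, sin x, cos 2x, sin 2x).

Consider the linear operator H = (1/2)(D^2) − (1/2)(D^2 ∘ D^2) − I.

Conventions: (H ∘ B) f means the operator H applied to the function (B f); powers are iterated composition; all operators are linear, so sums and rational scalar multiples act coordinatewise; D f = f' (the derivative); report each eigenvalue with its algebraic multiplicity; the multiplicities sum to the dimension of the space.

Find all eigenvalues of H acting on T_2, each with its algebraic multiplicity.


image of 1: -1
image of cos x: -2cos x
image of sin x: -2sin x
image of cos 2x: -11cos 2x
image of sin 2x: -11sin 2x
the matrix is diagonal; its diagonal is (-1, -2, -2, -11, -11)
for a triangular matrix the eigenvalues are the diagonal entries, with algebraic multiplicity their repetition count

λ = -11 (multiplicity 2), λ = -2 (multiplicity 2), λ = -1 (multiplicity 1)


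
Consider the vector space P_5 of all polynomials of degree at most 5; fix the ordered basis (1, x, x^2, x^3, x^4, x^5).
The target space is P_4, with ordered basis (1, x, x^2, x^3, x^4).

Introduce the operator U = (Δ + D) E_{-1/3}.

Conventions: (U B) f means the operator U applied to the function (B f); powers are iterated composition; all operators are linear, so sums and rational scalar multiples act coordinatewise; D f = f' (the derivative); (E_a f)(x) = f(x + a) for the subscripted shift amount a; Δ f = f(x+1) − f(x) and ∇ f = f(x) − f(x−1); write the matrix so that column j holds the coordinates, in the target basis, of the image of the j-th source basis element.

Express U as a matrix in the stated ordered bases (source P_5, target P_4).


the matrix is [[0, 2, -1/3, 2/3, 1/27, 16/81]; [0, 0, 4, -1, 8/3, 5/27]; [0, 0, 0, 6, -2, 20/3]; [0, 0, 0, 0, 8, -10/3]; [0, 0, 0, 0, 0, 10]] (rows listed top to bottom)

image of 1: 0
image of x: 2
image of x^2: 4x - 1/3
image of x^3: 6x^2 - x + 2/3
image of x^4: 8x^3 - 2x^2 + (8/3)x + 1/27
image of x^5: 10x^4 - (10/3)x^3 + (20/3)x^2 + (5/27)x + 16/81
each image's coordinates form column j of the matrix


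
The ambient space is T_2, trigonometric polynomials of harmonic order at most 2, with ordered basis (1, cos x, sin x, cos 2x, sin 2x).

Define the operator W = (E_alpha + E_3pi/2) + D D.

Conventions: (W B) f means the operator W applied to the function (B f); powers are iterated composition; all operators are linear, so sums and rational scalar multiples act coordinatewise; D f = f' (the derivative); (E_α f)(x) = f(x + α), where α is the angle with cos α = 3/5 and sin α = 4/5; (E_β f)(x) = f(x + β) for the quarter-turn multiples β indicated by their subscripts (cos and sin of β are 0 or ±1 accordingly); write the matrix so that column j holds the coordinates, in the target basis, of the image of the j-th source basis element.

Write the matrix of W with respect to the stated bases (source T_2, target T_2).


the matrix is [[2, 0, 0, 0, 0]; [0, -2/5, -1/5, 0, 0]; [0, 1/5, -2/5, 0, 0]; [0, 0, 0, -132/25, 24/25]; [0, 0, 0, -24/25, -132/25]] (rows listed top to bottom)

image of 1: 2
image of cos x: -(2/5)cos x + (1/5)sin x
image of sin x: -(1/5)cos x - (2/5)sin x
image of cos 2x: -(132/25)cos 2x - (24/25)sin 2x
image of sin 2x: (24/25)cos 2x - (132/25)sin 2x
each image's coordinates form column j of the matrix


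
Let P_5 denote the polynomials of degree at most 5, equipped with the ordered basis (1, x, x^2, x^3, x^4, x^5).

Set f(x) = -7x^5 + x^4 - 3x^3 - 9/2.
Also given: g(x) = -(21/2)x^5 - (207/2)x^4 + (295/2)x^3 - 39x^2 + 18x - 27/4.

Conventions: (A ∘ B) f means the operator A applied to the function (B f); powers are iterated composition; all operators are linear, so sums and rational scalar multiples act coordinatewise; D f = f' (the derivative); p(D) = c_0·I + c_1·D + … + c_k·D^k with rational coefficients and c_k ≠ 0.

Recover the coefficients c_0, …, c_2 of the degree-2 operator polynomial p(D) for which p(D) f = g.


D^0 f = -7x^5 + x^4 - 3x^3 - 9/2
D^1 f = -35x^4 + 4x^3 - 9x^2
D^2 f = -140x^3 + 12x^2 - 18x
matching coefficients of g against c_0 f + c_1 Df + … from the top degree down determines the c_i
solution: c_0 = 3/2, c_1 = 3, c_2 = -1

c_0 = 3/2, c_1 = 3, c_2 = -1


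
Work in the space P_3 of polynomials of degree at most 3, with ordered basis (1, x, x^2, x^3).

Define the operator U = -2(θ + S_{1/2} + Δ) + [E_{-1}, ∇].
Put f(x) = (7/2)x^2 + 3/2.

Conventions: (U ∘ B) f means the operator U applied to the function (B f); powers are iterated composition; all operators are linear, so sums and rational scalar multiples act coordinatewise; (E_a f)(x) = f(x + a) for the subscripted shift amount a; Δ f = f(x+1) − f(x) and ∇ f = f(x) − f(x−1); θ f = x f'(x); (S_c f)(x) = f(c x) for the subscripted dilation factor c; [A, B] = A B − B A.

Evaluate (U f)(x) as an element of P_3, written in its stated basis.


θ f = 7x^2
S_{1/2} f = (7/8)x^2 + 3/2
Δ f = 7x + 7/2
(θ + S_{1/2} + Δ) f = (63/8)x^2 + 7x + 5
(-2(θ + S_{1/2} + Δ)) f = -(63/4)x^2 - 14x - 10
∇ f = 7x - 7/2
E_{-1} ∇ f = 7x - 21/2
E_{-1} f = (7/2)x^2 - 7x + 5
∇ E_{-1} f = 7x - 21/2
[E_{-1}, ∇] f = 0
(-2(θ + S_{1/2} + Δ) + [E_{-1}, ∇]) f = -(63/4)x^2 - 14x - 10

the image equals g(x) = -(63/4)x^2 - 14x - 10


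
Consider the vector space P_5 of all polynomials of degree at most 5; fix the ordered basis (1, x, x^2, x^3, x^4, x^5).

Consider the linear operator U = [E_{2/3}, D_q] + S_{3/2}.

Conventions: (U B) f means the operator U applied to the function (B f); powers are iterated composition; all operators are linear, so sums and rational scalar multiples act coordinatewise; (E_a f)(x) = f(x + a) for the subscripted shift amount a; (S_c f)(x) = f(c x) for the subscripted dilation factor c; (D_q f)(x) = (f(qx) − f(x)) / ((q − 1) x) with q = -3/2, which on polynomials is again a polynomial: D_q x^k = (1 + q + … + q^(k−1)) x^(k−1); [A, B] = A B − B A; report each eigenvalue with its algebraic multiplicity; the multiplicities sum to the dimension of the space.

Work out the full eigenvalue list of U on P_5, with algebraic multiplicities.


λ = 1 (multiplicity 1), λ = 3/2 (multiplicity 1), λ = 9/4 (multiplicity 1), λ = 27/8 (multiplicity 1), λ = 81/16 (multiplicity 1), λ = 243/32 (multiplicity 1)

image of 1: 1
image of x: (3/2)x
image of x^2: (9/4)x^2 - 5/3
image of x^3: (27/8)x^3 + (10/3)x - 5/9
image of x^4: (81/16)x^4 - (95/12)x^2 - (5/6)x - 5/3
image of x^5: (243/32)x^5 + (175/12)x^3 + (25/18)x^2 + (50/9)x - 25/81
the matrix is upper triangular; its diagonal is (1, 3/2, 9/4, 27/8, 81/16, 243/32)
for a triangular matrix the eigenvalues are the diagonal entries, with algebraic multiplicity their repetition count


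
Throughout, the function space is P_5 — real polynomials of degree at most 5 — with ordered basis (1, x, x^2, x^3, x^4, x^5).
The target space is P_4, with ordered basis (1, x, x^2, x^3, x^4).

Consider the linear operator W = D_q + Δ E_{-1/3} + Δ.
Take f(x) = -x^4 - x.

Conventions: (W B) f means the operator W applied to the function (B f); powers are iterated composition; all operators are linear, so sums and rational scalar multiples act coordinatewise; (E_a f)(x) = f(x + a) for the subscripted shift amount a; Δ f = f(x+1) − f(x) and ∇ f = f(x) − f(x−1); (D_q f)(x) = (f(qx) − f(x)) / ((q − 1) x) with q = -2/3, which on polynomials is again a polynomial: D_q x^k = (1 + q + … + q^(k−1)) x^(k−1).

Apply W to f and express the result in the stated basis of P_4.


the result is g(x) = -(229/27)x^3 - 8x^2 - (16/3)x - 113/27

D_q f = -(13/27)x^3 - 1
E_{-1/3} f = -x^4 + (4/3)x^3 - (2/3)x^2 - (23/27)x + 26/81
Δ E_{-1/3} f = -4x^3 - 2x^2 - (4/3)x - 32/27
Δ f = -4x^3 - 6x^2 - 4x - 2
(D_q + Δ E_{-1/3} + Δ) f = -(229/27)x^3 - 8x^2 - (16/3)x - 113/27


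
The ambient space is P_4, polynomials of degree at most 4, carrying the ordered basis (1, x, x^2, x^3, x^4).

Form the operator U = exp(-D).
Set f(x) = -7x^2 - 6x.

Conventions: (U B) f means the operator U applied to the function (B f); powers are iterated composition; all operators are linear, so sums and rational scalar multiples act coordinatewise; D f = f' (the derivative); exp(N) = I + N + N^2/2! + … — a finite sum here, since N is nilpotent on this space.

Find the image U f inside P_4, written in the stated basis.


the result is g(x) = -7x^2 + 8x - 1

order-1 term: 14x + 6
order-2 term: -7
the series for exp(-D) f terminates at order 2
exp(-D) f = -7x^2 + 8x - 1


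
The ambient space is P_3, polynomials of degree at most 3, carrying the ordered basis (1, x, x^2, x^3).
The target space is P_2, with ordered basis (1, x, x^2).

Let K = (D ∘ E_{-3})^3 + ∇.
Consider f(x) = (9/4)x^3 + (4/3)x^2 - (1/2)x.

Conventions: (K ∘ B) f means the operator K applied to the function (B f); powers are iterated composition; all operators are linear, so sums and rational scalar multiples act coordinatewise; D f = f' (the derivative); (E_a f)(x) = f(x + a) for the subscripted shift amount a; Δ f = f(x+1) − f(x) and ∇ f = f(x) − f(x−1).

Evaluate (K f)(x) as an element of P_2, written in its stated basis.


E_{-3} f = (9/4)x^3 - (227/12)x^2 + (209/4)x - 189/4
D E_{-3} f = (27/4)x^2 - (227/6)x + 209/4
E_{-3} (D ∘ E_{-3}) f = (27/4)x^2 - (235/3)x + 453/2
D E_{-3} (D ∘ E_{-3}) f = (27/2)x - 235/3
E_{-3} (D ∘ E_{-3}) (D ∘ E_{-3}) f = (27/2)x - 713/6
D E_{-3} (D ∘ E_{-3}) (D ∘ E_{-3}) f = 27/2
∇ f = (27/4)x^2 - (49/12)x + 5/12
((D ∘ E_{-3})^3 + ∇) f = (27/4)x^2 - (49/12)x + 167/12

g(x) = (27/4)x^2 - (49/12)x + 167/12


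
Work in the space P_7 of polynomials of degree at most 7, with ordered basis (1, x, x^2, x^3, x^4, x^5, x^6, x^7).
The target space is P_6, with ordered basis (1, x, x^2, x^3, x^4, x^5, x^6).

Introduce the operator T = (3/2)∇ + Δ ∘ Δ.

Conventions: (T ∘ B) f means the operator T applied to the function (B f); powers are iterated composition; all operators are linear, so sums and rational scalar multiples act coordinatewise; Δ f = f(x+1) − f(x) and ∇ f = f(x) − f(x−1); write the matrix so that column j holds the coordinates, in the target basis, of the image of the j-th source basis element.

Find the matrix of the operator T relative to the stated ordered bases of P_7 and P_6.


image of 1: 0
image of x: 3/2
image of x^2: 3x + 1/2
image of x^3: (9/2)x^2 + (3/2)x + 15/2
image of x^4: 6x^3 + 3x^2 + 30x + 25/2
image of x^5: (15/2)x^4 + 5x^3 + 75x^2 + (125/2)x + 63/2
image of x^6: 9x^5 + (15/2)x^4 + 150x^3 + (375/2)x^2 + 189x + 121/2
image of x^7: (21/2)x^6 + (21/2)x^5 + (525/2)x^4 + (875/2)x^3 + (1323/2)x^2 + (847/2)x + 255/2
each image's coordinates form column j of the matrix

the matrix is [[0, 3/2, 1/2, 15/2, 25/2, 63/2, 121/2, 255/2]; [0, 0, 3, 3/2, 30, 125/2, 189, 847/2]; [0, 0, 0, 9/2, 3, 75, 375/2, 1323/2]; [0, 0, 0, 0, 6, 5, 150, 875/2]; [0, 0, 0, 0, 0, 15/2, 15/2, 525/2]; [0, 0, 0, 0, 0, 0, 9, 21/2]; [0, 0, 0, 0, 0, 0, 0, 21/2]] (rows listed top to bottom)


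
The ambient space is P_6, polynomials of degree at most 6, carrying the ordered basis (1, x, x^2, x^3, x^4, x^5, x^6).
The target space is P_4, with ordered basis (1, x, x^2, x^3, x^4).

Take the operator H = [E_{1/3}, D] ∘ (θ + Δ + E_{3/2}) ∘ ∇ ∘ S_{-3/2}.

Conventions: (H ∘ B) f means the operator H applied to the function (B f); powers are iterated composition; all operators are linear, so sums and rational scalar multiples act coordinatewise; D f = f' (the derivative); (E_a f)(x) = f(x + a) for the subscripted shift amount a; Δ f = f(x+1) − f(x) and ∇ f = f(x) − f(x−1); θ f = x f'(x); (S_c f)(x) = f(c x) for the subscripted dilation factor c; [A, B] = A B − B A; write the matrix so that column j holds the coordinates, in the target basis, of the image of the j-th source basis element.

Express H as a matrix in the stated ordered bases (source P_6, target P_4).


image of 1: 0
image of x: 0
image of x^2: 0
image of x^3: 0
image of x^4: 0
image of x^5: 0
image of x^6: 0
each image's coordinates form column j of the matrix

the matrix is [[0, 0, 0, 0, 0, 0, 0]; [0, 0, 0, 0, 0, 0, 0]; [0, 0, 0, 0, 0, 0, 0]; [0, 0, 0, 0, 0, 0, 0]; [0, 0, 0, 0, 0, 0, 0]] (rows listed top to bottom)


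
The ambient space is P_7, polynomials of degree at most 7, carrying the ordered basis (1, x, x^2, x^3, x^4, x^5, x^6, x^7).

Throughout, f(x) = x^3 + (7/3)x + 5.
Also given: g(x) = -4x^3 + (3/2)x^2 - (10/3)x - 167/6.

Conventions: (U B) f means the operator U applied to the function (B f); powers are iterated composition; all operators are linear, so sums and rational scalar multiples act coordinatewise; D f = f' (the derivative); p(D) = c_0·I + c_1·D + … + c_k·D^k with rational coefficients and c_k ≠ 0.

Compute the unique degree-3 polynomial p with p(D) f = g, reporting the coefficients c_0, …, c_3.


D^0 f = x^3 + (7/3)x + 5
D^1 f = 3x^2 + 7/3
D^2 f = 6x
D^3 f = 6
matching coefficients of g against c_0 f + c_1 Df + … from the top degree down determines the c_i
solution: c_0 = -4, c_1 = 1/2, c_2 = 1, c_3 = -3/2

c_0 = -4, c_1 = 1/2, c_2 = 1, c_3 = -3/2


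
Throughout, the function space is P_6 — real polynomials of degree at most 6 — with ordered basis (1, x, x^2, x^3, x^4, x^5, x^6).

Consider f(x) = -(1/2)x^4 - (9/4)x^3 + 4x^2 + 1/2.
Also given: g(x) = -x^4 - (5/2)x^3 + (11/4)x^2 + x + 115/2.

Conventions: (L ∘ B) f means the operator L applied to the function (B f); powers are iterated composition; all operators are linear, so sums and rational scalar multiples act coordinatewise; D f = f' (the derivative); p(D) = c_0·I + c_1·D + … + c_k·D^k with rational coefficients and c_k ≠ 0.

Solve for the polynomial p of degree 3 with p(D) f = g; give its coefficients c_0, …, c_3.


p(D) = 2·I − D + 2·D^2 − 3·D^3, i.e. c_0 = 2, c_1 = -1, c_2 = 2, c_3 = -3

D^0 f = -(1/2)x^4 - (9/4)x^3 + 4x^2 + 1/2
D^1 f = -2x^3 - (27/4)x^2 + 8x
D^2 f = -6x^2 - (27/2)x + 8
D^3 f = -12x - 27/2
matching coefficients of g against c_0 f + c_1 Df + … from the top degree down determines the c_i
solution: c_0 = 2, c_1 = -1, c_2 = 2, c_3 = -3


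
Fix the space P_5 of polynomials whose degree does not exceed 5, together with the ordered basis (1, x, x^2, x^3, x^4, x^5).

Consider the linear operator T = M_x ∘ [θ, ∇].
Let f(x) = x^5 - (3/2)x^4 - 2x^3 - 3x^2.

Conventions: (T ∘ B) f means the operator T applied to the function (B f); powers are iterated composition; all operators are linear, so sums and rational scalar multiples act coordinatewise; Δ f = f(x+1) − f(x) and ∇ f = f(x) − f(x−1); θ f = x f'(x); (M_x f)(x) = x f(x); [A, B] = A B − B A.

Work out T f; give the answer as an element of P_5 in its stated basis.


the image equals g(x) = -5x^5 + 26x^4 - 42x^3 + 32x^2 - 11x

∇ f = 5x^4 - 16x^3 + 13x^2 - 11x + 7/2
θ ∇ f = 20x^4 - 48x^3 + 26x^2 - 11x
θ f = 5x^5 - 6x^4 - 6x^3 - 6x^2
∇ θ f = 25x^4 - 74x^3 + 68x^2 - 43x + 11
[θ, ∇] f = -5x^4 + 26x^3 - 42x^2 + 32x - 11
M_x [θ, ∇] f = -5x^5 + 26x^4 - 42x^3 + 32x^2 - 11x


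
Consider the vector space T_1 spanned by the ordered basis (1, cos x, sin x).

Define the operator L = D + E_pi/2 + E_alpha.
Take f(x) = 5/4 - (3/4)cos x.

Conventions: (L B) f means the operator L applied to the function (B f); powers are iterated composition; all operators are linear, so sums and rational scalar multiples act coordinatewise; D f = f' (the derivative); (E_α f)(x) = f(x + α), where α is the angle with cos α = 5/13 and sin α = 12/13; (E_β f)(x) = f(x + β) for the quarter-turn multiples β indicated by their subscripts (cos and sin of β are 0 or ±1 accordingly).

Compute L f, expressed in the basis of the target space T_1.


D f = (3/4)sin x
E_pi/2 f = 5/4 + (3/4)sin x
E_alpha f = 5/4 - (15/52)cos x + (9/13)sin x
(D + E_pi/2 + E_alpha) f = 5/2 - (15/52)cos x + (57/26)sin x

the image equals g(x) = 5/2 - (15/52)cos x + (57/26)sin x


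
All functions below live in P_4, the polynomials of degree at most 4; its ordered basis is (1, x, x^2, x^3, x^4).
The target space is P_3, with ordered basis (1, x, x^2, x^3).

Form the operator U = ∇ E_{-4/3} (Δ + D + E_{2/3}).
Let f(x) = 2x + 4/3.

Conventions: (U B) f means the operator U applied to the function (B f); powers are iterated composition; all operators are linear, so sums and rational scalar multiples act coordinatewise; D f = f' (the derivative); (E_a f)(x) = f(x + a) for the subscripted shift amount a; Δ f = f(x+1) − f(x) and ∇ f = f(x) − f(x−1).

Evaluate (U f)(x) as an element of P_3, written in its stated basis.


Δ f = 2
D f = 2
E_{2/3} f = 2x + 8/3
(Δ + D + E_{2/3}) f = 2x + 20/3
E_{-4/3} (Δ + D + E_{2/3}) f = 2x + 4
∇ E_{-4/3} (Δ + D + E_{2/3}) f = 2

the image equals g(x) = 2


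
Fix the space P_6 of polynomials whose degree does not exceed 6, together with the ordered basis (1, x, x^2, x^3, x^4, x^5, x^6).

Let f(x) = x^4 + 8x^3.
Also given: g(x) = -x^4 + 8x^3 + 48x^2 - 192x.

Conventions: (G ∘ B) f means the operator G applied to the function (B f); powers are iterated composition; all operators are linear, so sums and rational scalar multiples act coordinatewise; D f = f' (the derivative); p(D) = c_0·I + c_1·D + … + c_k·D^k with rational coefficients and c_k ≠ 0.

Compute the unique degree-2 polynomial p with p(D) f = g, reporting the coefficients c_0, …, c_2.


c_0 = -1, c_1 = 4, c_2 = -4

D^0 f = x^4 + 8x^3
D^1 f = 4x^3 + 24x^2
D^2 f = 12x^2 + 48x
matching coefficients of g against c_0 f + c_1 Df + … from the top degree down determines the c_i
solution: c_0 = -1, c_1 = 4, c_2 = -4


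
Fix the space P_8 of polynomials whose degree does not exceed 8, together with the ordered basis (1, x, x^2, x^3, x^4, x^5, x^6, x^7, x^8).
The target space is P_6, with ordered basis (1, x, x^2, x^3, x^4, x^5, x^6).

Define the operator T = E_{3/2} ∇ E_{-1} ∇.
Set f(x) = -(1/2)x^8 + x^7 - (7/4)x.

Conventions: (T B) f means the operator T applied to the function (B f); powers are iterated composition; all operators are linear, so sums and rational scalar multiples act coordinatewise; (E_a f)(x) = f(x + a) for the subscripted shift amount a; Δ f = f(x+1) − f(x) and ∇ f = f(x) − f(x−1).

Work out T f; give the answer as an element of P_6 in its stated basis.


∇ f = -4x^7 + 21x^6 - 49x^5 + 70x^4 - 63x^3 + 35x^2 - 11x - 1/4
E_{-1} ∇ f = -4x^7 + 49x^6 - 259x^5 + 770x^4 - 1393x^3 + 1533x^2 - 949x + 1011/4
∇ E_{-1} ∇ f = -28x^6 + 378x^5 - 2170x^4 + 6790x^3 - 12208x^2 + 11942x - 4957
E_{3/2} (∇ E_{-1} ∇) f = -28x^6 + 126x^5 - 280x^4 + 385x^3 - (1267/4)x^2 + (1183/8)x - 239/8

the image equals g(x) = -28x^6 + 126x^5 - 280x^4 + 385x^3 - (1267/4)x^2 + (1183/8)x - 239/8
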